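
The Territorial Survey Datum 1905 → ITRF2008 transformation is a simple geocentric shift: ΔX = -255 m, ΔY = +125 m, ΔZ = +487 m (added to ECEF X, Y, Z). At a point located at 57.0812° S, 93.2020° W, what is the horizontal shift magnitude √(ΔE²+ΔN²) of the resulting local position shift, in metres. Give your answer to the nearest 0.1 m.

The local east axis at (φ, λ) is (−sin λ, cos λ, 0), so ΔE = −sin(-93.2020°)·(-255) + cos(-93.2020°)·125 = -261.58 m.
The local north axis is (−sin φ cos λ, −sin φ sin λ, cos φ), giving ΔN = 11.956 − 104.766 + 264.660 = 171.85 m.
Horizontal magnitude = √(ΔE² + ΔN²) = √((-261.58)² + 171.85²) = 312.98 m.

313.0 m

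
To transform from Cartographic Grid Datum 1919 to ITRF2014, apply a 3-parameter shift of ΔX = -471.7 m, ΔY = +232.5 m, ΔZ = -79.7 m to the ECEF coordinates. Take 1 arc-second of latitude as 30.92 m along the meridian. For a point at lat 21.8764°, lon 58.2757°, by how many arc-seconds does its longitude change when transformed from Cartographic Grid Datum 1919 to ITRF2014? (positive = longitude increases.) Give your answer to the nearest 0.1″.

Δλ = 18.2″

sin φ = 0.372606, cos φ = 0.927990, sin λ = 0.850588, cos λ = 0.525832.
East component: ΔE = −sin λ·ΔX + cos λ·ΔY = −(0.850588)(-471.7) + (0.525832)(232.5) = 523.48 m.
1° of latitude spans 3600 × 30.92 = 111312 m; at latitude φ, 1° of longitude spans that × cos φ = 103296.4 m, so Δλ = 523.48 / 103296.4 × 3600 = 18.244″.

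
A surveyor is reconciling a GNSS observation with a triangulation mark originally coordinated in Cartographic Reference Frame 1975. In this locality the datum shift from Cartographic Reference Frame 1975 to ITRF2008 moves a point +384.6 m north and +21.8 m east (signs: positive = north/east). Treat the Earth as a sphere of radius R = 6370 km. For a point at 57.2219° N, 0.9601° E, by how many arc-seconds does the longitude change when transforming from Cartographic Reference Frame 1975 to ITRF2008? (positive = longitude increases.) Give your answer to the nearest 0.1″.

At latitude 57.2219°, cos φ = 0.541387.
One radian of longitude at latitude φ spans R cos φ, so Δλ = ΔE / (R cos φ) = 21.8 / (6370000 × 0.541387) = 6.3213e-06 rad = 1.304″.

Δλ = 1.3″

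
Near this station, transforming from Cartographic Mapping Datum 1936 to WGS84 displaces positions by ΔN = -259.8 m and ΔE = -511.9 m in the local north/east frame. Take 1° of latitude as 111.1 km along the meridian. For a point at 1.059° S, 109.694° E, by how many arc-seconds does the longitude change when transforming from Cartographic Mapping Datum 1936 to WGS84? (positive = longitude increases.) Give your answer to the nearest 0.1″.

Δλ = -16.6″

At latitude -1.059°, cos φ = 0.999829.
1° of longitude at this latitude = 111.1 × cos φ = 111.08 km, so Δλ = -511.9 / 111081.0 = -0.0046083° = -16.590″.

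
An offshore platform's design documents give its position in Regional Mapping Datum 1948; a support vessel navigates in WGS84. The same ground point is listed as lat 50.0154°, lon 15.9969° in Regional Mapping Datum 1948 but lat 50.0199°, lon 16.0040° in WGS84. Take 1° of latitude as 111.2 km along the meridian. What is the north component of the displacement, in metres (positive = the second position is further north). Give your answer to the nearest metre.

Δφ = 50.0199° − 50.0154° = +0.0045°; Δλ = 16.0040° − 15.9969° = +0.0071°.
ΔN = Δφ × 111200 = 500.4 m; ΔE = Δλ × 111200 × cos(50.0154°) = +0.0071 × 111200 × 0.642582 = 507.3 m.

ΔN = 500 m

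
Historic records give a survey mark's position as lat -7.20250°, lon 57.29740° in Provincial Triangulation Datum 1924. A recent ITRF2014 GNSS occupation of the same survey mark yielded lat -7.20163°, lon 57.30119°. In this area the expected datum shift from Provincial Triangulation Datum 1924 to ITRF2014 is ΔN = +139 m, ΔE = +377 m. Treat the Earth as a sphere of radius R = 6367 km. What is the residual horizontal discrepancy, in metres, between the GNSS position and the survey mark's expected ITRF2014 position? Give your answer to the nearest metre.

Observed coordinate differences: Δφ = +0.00087°, Δλ = +0.00379°.
Converting to metres (1° lat = 111125 m, cos φ = 0.992109): observed ΔN = 96.7 m, observed ΔE = 417.8 m.
Subtracting the expected shift leaves a residual of 96.7 − (139) = -42.3 m north and 417.8 − (377) = 40.8 m east.
Residual distance = √((-42.3)² + 40.8²) = 58.8 m.

59 m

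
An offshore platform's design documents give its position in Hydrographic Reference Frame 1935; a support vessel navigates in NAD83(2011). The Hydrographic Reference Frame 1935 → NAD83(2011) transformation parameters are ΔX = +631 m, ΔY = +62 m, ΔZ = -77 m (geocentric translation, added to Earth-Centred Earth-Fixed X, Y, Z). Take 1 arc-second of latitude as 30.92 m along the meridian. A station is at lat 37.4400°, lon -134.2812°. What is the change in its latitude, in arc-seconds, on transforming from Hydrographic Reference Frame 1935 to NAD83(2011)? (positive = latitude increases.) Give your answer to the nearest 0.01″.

Δφ = 7.56″

sin φ = 0.607930, cos φ = 0.793990, sin λ = -0.715922, cos λ = -0.698180.
North component: ΔN = −sin φ cos λ·ΔX − sin φ sin λ·ΔY + cos φ·ΔZ = −(0.607930)(-0.698180)(631) − (0.607930)(-0.715922)(62) + (0.793990)(-77) = 233.67 m.
1° of latitude spans 3600 × 30.92 = 111312 m, so Δφ = 233.67 / 111312 × 3600 = 7.557″.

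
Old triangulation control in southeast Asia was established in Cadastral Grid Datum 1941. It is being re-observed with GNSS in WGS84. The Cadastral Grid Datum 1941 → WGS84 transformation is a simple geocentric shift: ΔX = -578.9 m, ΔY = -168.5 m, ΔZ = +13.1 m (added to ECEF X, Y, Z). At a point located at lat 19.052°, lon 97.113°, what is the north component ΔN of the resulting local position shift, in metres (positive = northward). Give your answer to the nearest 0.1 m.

At φ = 19.052°, λ = 97.113°: sin φ = 0.326426, cos φ = 0.945223, sin λ = 0.992304, cos λ = -0.123827.
ΔN = −sin φ cos λ·ΔX − sin φ sin λ·ΔY + cos φ·ΔZ = −(0.326426)(-0.123827)(-578.9) − (0.326426)(0.992304)(-168.5) + (0.945223)(13.1) = 43.56 m.

ΔN = 43.6 m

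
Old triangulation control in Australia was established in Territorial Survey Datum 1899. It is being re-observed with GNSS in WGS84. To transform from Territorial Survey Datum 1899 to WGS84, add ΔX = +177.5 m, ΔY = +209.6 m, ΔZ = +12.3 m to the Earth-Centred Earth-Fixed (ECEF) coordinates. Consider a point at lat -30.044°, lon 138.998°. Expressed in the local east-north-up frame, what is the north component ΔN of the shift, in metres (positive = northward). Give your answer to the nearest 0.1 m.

ΔN = 12.4 m

The local north axis is (−sin φ cos λ, −sin φ sin λ, cos φ), giving ΔN = -67.068 + 68.849 + 10.647 = 12.43 m.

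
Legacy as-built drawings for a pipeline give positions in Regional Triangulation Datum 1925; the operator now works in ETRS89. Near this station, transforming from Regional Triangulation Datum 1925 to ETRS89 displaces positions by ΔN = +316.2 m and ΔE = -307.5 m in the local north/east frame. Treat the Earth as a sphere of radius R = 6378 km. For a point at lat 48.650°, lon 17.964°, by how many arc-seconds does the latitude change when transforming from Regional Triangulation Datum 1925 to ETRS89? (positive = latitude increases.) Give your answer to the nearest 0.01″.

Δφ = 10.23″

On a sphere of radius R, 1 rad of latitude = R, so Δφ = ΔN / R = 316.2 / 6378000 = 4.9577e-05 rad = 10.226″.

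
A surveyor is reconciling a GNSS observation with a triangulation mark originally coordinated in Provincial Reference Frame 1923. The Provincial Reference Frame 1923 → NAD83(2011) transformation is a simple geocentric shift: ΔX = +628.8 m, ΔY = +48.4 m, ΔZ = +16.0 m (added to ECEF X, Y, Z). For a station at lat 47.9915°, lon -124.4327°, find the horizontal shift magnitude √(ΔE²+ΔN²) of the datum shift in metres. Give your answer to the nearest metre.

The local east axis at (φ, λ) is (−sin λ, cos λ, 0), so ΔE = −sin(-124.4327°)·628.8 + cos(-124.4327°)·48.4 = 491.26 m.
The local north axis is (−sin φ cos λ, −sin φ sin λ, cos φ), giving ΔN = 264.188 + 29.662 + 10.708 = 304.56 m.
Horizontal magnitude = √(ΔE² + ΔN²) = √(491.26² + 304.56²) = 578.01 m.

578 m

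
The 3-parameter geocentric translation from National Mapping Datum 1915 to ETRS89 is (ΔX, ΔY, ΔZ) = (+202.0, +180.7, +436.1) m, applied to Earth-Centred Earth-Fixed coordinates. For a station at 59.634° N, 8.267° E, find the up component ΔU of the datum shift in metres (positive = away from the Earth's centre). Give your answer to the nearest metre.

At φ = 59.634°, λ = 8.267°: sin φ = 0.862814, cos φ = 0.505522, sin λ = 0.143786, cos λ = 0.989609.
ΔU = cos φ cos λ·ΔX + cos φ sin λ·ΔY + sin φ·ΔZ = (0.505522)(0.989609)(202.0) + (0.505522)(0.143786)(180.7) + (0.862814)(436.1) = 490.46 m.

ΔU = 490 m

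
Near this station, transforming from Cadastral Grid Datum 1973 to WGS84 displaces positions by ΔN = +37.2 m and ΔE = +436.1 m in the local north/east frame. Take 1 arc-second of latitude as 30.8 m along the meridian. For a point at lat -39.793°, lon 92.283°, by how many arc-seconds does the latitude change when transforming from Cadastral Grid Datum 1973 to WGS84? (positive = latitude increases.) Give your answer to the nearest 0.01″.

Δφ = 1.21″

1″ of latitude = 30.80 m, so Δφ = 37.2 / 30.80 = 1.208″.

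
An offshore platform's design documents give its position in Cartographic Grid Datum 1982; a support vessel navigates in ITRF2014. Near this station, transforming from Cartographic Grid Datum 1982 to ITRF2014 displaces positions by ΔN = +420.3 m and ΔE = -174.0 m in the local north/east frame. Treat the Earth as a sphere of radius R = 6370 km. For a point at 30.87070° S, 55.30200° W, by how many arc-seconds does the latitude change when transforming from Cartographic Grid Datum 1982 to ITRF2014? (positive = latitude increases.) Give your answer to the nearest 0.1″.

On a sphere of radius R, 1 rad of latitude = R, so Δφ = ΔN / R = 420.3 / 6370000 = 6.5981e-05 rad = 13.610″.

Δφ = 13.6″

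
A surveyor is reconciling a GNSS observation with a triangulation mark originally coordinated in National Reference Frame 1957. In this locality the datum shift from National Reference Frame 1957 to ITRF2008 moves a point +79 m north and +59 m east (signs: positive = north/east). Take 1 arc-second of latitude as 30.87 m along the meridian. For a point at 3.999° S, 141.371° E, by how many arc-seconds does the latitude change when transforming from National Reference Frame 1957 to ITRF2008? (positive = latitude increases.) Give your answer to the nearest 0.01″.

Δφ = 2.56″

1″ of latitude = 30.87 m, so Δφ = 79.0 / 30.87 = 2.559″.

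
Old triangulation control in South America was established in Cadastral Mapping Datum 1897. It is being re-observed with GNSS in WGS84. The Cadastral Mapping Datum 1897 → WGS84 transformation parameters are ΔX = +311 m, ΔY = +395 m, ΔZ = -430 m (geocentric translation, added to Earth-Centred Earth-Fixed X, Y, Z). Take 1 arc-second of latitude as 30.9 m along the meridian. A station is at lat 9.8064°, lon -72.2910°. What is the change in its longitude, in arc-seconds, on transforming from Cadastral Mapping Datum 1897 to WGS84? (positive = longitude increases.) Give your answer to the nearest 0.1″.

sin φ = 0.170320, cos φ = 0.985389, sin λ = -0.952614, cos λ = 0.304183.
East component: ΔE = −sin λ·ΔX + cos λ·ΔY = −(-0.952614)(311) + (0.304183)(395) = 416.42 m.
1° of latitude spans 3600 × 30.90 = 111240 m; at latitude φ, 1° of longitude spans that × cos φ = 109614.7 m, so Δλ = 416.42 / 109614.7 × 3600 = 13.676″.

Δλ = 13.7″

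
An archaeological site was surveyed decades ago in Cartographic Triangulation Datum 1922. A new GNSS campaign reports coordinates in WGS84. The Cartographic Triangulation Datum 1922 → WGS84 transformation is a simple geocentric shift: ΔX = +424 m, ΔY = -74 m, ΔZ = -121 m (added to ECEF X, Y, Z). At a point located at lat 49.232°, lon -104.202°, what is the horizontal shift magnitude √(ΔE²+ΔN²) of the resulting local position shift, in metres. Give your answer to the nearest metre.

433 m

At φ = 49.232°, λ = -104.202°: sin φ = 0.757360, cos φ = 0.652998, sin λ = -0.969437, cos λ = -0.245341.
ΔE = −sin λ·ΔX + cos λ·ΔY = −(-0.969437)·(424) + (-0.245341)·(-74) = 429.20 m.
ΔN = −sin φ cos λ·ΔX − sin φ sin λ·ΔY + cos φ·ΔZ = −(0.757360)(-0.245341)(424) − (0.757360)(-0.969437)(-74) + (0.652998)(-121) = -54.56 m.
Horizontal magnitude = √(ΔE² + ΔN²) = √(429.20² + (-54.56)²) = 432.65 m.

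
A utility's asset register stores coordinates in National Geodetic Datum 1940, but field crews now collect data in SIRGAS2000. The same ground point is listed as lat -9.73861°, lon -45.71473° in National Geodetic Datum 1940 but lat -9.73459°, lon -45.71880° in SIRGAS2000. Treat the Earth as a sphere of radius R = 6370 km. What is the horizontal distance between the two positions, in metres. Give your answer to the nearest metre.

Δφ = -9.73459° − -9.73861° = +0.00402°; Δλ = -45.71880° − -45.71473° = -0.00407°.
1° along a meridian = πR/180 = 111177 m.
ΔN = Δφ × 111177 = 446.9 m; ΔE = Δλ × 111177 × cos(-9.73861°) = -0.00407 × 111177 × 0.985590 = -446.0 m.
Distance = √(ΔE² + ΔN²) = √((-446.0)² + 446.9²) = 631.4 m.

631 m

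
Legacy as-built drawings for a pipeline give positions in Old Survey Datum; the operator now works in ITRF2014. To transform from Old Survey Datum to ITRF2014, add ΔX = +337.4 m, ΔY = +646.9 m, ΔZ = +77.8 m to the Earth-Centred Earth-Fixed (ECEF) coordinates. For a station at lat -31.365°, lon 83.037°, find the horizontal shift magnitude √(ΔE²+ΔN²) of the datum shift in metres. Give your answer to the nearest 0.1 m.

493.8 m

The local east axis at (φ, λ) is (−sin λ, cos λ, 0), so ΔE = −sin(83.037°)·337.4 + cos(83.037°)·646.9 = -256.49 m.
The local north axis is (−sin φ cos λ, −sin φ sin λ, cos φ), giving ΔN = 21.289 + 334.220 + 66.431 = 421.94 m.
Horizontal magnitude = √(ΔE² + ΔN²) = √((-256.49)² + 421.94²) = 493.78 m.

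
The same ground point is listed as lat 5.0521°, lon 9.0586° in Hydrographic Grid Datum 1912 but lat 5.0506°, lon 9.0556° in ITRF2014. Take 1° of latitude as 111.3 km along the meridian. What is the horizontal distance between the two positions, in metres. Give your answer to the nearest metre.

Δφ = 5.0506° − 5.0521° = -0.0015°; Δλ = 9.0556° − 9.0586° = -0.0030°.
ΔN = Δφ × 111300 = -167.0 m; ΔE = Δλ × 111300 × cos(5.0521°) = -0.0030 × 111300 × 0.996115 = -332.6 m.
Distance = √(ΔE² + ΔN²) = √((-332.6)² + (-167.0)²) = 372.2 m.

372 m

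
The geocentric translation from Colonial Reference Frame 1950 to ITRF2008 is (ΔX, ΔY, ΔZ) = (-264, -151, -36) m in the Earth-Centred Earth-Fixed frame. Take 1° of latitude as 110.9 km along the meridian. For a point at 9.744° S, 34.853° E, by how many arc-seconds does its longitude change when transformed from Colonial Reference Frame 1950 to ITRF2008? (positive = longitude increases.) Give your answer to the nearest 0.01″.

Δλ = 0.89″

sin φ = -0.169246, cos φ = 0.985574, sin λ = 0.571473, cos λ = 0.820621.
East component: ΔE = −sin λ·ΔX + cos λ·ΔY = −(0.571473)(-264) + (0.820621)(-151) = 26.96 m.
1° of latitude spans 110900 m; at latitude φ, 1° of longitude spans that × cos φ = 109300.1 m, so Δλ = 26.96 / 109300.1 × 3600 = 0.888″.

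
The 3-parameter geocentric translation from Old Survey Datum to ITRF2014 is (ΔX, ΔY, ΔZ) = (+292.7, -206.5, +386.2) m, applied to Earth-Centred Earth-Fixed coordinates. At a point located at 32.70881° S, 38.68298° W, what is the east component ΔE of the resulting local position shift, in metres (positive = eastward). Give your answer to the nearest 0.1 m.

ΔE = 21.7 m

The local east axis at (φ, λ) is (−sin λ, cos λ, 0), so ΔE = −sin(-38.68298°)·292.7 + cos(-38.68298°)·(-206.5) = 21.74 m.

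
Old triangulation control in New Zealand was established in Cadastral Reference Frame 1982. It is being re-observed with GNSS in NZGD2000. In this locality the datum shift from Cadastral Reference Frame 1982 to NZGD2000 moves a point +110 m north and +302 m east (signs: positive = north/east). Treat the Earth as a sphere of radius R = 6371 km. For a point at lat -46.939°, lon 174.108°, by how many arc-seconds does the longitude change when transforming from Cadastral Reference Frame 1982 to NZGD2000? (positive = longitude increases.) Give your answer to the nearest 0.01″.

At latitude -46.939°, cos φ = 0.682777.
One radian of longitude at latitude φ spans R cos φ, so Δλ = ΔE / (R cos φ) = 302.0 / (6371000 × 0.682777) = 6.9426e-05 rad = 14.320″.

Δλ = 14.32″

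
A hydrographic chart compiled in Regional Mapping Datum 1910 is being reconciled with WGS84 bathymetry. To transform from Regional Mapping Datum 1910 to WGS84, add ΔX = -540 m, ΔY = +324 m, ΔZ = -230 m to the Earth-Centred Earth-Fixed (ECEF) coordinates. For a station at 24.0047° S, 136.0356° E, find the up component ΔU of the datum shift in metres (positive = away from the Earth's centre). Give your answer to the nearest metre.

The local up (radial) axis is (cos φ cos λ, cos φ sin λ, sin φ), giving ΔU = 355.061 + 205.471 + 93.567 = 654.10 m.

ΔU = 654 m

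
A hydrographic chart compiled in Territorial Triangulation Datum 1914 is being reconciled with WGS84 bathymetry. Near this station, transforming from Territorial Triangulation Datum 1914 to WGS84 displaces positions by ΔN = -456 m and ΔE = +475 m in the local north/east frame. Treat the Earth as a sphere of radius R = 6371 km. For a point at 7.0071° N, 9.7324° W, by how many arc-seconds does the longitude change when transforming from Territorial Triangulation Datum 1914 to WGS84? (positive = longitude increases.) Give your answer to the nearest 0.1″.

At latitude 7.0071°, cos φ = 0.992531.
One radian of longitude at latitude φ spans R cos φ, so Δλ = ΔE / (R cos φ) = 475.0 / (6371000 × 0.992531) = 7.5118e-05 rad = 15.494″.

Δλ = 15.5″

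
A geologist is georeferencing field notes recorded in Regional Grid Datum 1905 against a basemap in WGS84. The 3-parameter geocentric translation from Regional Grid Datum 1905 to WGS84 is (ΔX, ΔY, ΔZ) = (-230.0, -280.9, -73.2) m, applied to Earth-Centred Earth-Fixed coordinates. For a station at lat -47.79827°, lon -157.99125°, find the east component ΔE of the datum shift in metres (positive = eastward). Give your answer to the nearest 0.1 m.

ΔE = 174.2 m

The local east axis at (φ, λ) is (−sin λ, cos λ, 0), so ΔE = −sin(-157.99125°)·(-230.0) + cos(-157.99125°)·(-280.9) = 174.24 m.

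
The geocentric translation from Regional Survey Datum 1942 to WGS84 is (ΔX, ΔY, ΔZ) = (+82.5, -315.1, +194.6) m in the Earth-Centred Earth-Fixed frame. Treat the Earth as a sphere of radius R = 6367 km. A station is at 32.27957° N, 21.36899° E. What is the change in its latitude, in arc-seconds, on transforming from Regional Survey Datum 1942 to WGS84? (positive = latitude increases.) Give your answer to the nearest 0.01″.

Δφ = 5.99″

sin φ = 0.534051, cos φ = 0.845452, sin λ = 0.364373, cos λ = 0.931253.
North component: ΔN = −sin φ cos λ·ΔX − sin φ sin λ·ΔY + cos φ·ΔZ = −(0.534051)(0.931253)(82.5) − (0.534051)(0.364373)(-315.1) + (0.845452)(194.6) = 184.81 m.
1° of latitude spans πR/180 = 111125 m, so Δφ = 184.81 / 111125 × 3600 = 5.987″.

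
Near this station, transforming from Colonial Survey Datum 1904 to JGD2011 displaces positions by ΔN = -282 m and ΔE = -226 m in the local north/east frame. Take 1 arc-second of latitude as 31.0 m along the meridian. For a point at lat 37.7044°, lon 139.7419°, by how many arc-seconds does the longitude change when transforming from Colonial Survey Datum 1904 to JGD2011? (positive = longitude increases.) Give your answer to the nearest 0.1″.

At latitude 37.7044°, cos φ = 0.791177.
1″ of longitude at this latitude = 31.00 × cos φ = 24.5265 m, so Δλ = -226.0 / 24.5265 = -9.215″.

Δλ = -9.2″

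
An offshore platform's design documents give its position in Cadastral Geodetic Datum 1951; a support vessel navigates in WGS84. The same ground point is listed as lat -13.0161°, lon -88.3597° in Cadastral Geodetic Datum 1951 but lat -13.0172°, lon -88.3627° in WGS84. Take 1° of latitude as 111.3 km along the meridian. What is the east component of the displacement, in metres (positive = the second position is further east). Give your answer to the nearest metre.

ΔE = -325 m

Δφ = -13.0172° − -13.0161° = -0.0011°; Δλ = -88.3627° − -88.3597° = -0.0030°.
ΔN = Δφ × 111300 = -122.4 m; ΔE = Δλ × 111300 × cos(-13.0161°) = -0.0030 × 111300 × 0.974307 = -325.3 m.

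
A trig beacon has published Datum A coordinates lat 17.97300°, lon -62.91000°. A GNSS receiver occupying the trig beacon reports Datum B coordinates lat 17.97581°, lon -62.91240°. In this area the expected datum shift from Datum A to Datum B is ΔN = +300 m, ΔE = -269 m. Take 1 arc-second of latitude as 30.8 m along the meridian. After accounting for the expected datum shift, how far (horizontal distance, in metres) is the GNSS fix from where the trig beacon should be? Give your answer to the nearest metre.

20 m

Observed coordinate differences: Δφ = +0.00281°, Δλ = -0.00240°.
Converting to metres (1° lat = 110880 m, cos φ = 0.951202): observed ΔN = 311.6 m, observed ΔE = -253.1 m.
Subtracting the expected shift leaves a residual of 311.6 − (300) = 11.6 m north and -253.1 − (-269) = 15.9 m east.
Residual distance = √(11.6² + 15.9²) = 19.6 m.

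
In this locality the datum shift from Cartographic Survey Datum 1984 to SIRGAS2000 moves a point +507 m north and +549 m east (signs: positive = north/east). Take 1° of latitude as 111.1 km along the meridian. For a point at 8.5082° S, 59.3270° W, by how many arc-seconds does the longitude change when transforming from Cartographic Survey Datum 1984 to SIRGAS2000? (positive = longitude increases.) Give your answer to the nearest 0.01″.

At latitude -8.5082°, cos φ = 0.988995.
1° of longitude at this latitude = 111.1 × cos φ = 109.88 km, so Δλ = 549.0 / 109877.3 = 0.0049965° = 17.987″.

Δλ = 17.99″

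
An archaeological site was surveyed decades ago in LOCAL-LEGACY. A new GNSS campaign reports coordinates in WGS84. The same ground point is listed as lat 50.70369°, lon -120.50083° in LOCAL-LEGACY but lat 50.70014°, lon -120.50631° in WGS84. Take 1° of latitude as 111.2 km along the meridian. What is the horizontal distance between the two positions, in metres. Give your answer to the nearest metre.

Δφ = 50.70014° − 50.70369° = -0.00355°; Δλ = -120.50631° − -120.50083° = -0.00548°.
ΔN = Δφ × 111200 = -394.8 m; ΔE = Δλ × 111200 × cos(50.70369°) = -0.00548 × 111200 × 0.633331 = -385.9 m.
Distance = √(ΔE² + ΔN²) = √((-385.9)² + (-394.8)²) = 552.1 m.

552 m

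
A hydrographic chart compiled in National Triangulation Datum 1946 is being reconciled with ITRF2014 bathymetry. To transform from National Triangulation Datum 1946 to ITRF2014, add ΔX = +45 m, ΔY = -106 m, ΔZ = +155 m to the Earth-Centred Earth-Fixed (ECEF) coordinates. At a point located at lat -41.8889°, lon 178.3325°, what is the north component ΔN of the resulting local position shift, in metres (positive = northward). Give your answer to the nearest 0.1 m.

At φ = -41.8889°, λ = 178.3325°: sin φ = -0.667688, cos φ = 0.744441, sin λ = 0.029099, cos λ = -0.999577.
ΔN = −sin φ cos λ·ΔX − sin φ sin λ·ΔY + cos φ·ΔZ = −(-0.667688)(-0.999577)(45) − (-0.667688)(0.029099)(-106) + (0.744441)(155) = 83.30 m.

ΔN = 83.3 m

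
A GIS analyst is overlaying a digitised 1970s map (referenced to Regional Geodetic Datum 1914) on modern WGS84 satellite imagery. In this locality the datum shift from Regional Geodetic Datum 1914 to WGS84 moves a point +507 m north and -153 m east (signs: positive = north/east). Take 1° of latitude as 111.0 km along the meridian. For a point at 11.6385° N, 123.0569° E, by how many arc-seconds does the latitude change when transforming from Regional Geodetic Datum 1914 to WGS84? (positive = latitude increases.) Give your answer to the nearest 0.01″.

Δφ = 16.44″

1° of latitude = 111.0 km, so Δφ = 507.0 / 111000 = 0.0045676° = 16.443″.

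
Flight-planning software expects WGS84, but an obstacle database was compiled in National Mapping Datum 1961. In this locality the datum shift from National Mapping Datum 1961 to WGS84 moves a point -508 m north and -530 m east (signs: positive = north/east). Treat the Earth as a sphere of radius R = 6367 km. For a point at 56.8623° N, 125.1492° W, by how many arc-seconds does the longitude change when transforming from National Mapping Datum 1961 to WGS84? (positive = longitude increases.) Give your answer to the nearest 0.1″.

At latitude 56.8623°, cos φ = 0.546653.
One radian of longitude at latitude φ spans R cos φ, so Δλ = ΔE / (R cos φ) = -530.0 / (6367000 × 0.546653) = -1.5228e-04 rad = -31.409″.

Δλ = -31.4″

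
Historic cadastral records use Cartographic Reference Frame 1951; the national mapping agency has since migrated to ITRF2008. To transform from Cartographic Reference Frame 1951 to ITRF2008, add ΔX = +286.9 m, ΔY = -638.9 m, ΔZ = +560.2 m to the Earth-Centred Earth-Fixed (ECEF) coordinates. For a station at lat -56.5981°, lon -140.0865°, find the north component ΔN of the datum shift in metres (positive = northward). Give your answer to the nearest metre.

ΔN = 467 m

The local north axis is (−sin φ cos λ, −sin φ sin λ, cos φ), giving ΔN = -183.710 + 342.228 + 308.395 = 466.91 m.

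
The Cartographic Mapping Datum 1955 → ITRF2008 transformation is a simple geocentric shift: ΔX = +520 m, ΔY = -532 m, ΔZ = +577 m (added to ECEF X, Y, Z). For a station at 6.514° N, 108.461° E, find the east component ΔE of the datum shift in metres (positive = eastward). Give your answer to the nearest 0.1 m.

At φ = 6.514°, λ = 108.461°: sin φ = 0.113446, cos φ = 0.993544, sin λ = 0.948539, cos λ = -0.316659.
ΔE = −sin λ·ΔX + cos λ·ΔY = −(0.948539)·(520) + (-0.316659)·(-532) = -324.78 m.

ΔE = -324.8 m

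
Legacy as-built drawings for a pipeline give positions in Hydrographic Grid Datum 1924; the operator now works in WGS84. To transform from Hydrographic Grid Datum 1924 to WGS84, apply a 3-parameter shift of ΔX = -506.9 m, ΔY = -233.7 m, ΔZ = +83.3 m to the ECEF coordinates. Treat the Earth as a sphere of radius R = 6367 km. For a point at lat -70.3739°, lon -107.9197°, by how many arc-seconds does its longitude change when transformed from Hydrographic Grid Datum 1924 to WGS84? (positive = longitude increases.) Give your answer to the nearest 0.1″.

Δλ = -39.6″

sin φ = -0.941905, cos φ = 0.335881, sin λ = -0.951489, cos λ = -0.307684.
East component: ΔE = −sin λ·ΔX + cos λ·ΔY = −(-0.951489)(-506.9) + (-0.307684)(-233.7) = -410.40 m.
1° of latitude spans πR/180 = 111125 m; at latitude φ, 1° of longitude spans that × cos φ = 37324.8 m, so Δλ = -410.40 / 37324.8 × 3600 = -39.584″.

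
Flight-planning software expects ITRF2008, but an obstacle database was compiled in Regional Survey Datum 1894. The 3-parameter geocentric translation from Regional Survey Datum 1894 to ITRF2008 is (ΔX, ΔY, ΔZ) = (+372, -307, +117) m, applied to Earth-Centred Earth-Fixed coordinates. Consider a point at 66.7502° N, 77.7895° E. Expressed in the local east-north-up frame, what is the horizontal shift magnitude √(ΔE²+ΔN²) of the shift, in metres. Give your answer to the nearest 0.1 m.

At φ = 66.7502°, λ = 77.7895°: sin φ = 0.918793, cos φ = 0.394741, sin λ = 0.977377, cos λ = 0.211504.
ΔE = −sin λ·ΔX + cos λ·ΔY = −(0.977377)·(372) + (0.211504)·(-307) = -428.52 m.
ΔN = −sin φ cos λ·ΔX − sin φ sin λ·ΔY + cos φ·ΔZ = −(0.918793)(0.211504)(372) − (0.918793)(0.977377)(-307) + (0.394741)(117) = 249.58 m.
Horizontal magnitude = √(ΔE² + ΔN²) = √((-428.52)² + 249.58²) = 495.90 m.

495.9 m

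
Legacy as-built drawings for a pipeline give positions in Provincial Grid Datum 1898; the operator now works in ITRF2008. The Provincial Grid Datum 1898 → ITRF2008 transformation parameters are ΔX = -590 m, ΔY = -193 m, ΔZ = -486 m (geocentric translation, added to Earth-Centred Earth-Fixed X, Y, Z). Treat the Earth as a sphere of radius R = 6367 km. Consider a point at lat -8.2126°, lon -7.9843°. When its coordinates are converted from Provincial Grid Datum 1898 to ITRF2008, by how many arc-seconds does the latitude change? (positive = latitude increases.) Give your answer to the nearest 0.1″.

sin φ = -0.142847, cos φ = 0.989745, sin λ = -0.138902, cos λ = 0.990306.
North component: ΔN = −sin φ cos λ·ΔX − sin φ sin λ·ΔY + cos φ·ΔZ = −(-0.142847)(0.990306)(-590) − (-0.142847)(-0.138902)(-193) + (0.989745)(-486) = -560.65 m.
1° of latitude spans πR/180 = 111125 m, so Δφ = -560.65 / 111125 × 3600 = -18.163″.

Δφ = -18.2″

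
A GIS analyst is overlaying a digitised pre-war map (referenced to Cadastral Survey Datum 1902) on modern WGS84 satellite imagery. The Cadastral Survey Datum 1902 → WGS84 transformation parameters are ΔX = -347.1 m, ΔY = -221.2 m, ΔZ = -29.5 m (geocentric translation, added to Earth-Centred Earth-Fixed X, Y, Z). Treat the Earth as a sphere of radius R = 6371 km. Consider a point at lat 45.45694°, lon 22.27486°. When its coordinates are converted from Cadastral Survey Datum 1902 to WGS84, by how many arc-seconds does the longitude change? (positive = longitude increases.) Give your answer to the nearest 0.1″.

sin φ = 0.712723, cos φ = 0.701445, sin λ = 0.379050, cos λ = 0.925376.
East component: ΔE = −sin λ·ΔX + cos λ·ΔY = −(0.379050)(-347.1) + (0.925376)(-221.2) = -73.12 m.
1° of latitude spans πR/180 = 111195 m; at latitude φ, 1° of longitude spans that × cos φ = 77997.1 m, so Δλ = -73.12 / 77997.1 × 3600 = -3.375″.

Δλ = -3.4″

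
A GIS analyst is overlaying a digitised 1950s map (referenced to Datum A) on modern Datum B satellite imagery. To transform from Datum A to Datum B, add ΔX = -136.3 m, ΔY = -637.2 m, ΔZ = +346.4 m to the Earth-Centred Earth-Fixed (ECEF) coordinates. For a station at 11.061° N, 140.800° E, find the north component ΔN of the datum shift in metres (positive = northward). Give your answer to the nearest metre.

ΔN = 397 m

At φ = 11.061°, λ = 140.800°: sin φ = 0.191854, cos φ = 0.981423, sin λ = 0.632029, cos λ = -0.774944.
ΔN = −sin φ cos λ·ΔX − sin φ sin λ·ΔY + cos φ·ΔZ = −(0.191854)(-0.774944)(-136.3) − (0.191854)(0.632029)(-637.2) + (0.981423)(346.4) = 396.97 m.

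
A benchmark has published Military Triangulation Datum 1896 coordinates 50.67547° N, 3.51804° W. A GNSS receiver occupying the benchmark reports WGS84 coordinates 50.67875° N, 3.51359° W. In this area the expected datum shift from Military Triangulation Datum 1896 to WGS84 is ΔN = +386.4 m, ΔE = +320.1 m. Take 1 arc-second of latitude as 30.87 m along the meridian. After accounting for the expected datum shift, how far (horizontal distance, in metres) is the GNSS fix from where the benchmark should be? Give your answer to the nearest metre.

23 m

Observed coordinate differences: Δφ = +0.00328°, Δλ = +0.00445°.
Converting to metres (1° lat = 111132 m, cos φ = 0.633712): observed ΔN = 364.5 m, observed ΔE = 313.4 m.
Subtracting the expected shift leaves a residual of 364.5 − (386.4) = -21.9 m north and 313.4 − (320.1) = -6.7 m east.
Residual distance = √((-21.9)² + (-6.7)²) = 22.9 m.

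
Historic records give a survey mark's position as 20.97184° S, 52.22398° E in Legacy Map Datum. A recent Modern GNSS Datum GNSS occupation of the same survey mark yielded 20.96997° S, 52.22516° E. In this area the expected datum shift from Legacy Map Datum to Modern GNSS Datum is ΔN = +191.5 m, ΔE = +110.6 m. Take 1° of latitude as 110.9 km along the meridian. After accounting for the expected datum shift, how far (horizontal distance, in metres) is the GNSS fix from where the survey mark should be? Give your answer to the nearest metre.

Observed coordinate differences: Δφ = +0.00187°, Δλ = +0.00118°.
Converting to metres (1° lat = 110900 m, cos φ = 0.933756): observed ΔN = 207.4 m, observed ΔE = 122.2 m.
Subtracting the expected shift leaves a residual of 207.4 − (191.5) = 15.9 m north and 122.2 − (110.6) = 11.6 m east.
Residual distance = √(15.9² + 11.6²) = 19.7 m.

20 m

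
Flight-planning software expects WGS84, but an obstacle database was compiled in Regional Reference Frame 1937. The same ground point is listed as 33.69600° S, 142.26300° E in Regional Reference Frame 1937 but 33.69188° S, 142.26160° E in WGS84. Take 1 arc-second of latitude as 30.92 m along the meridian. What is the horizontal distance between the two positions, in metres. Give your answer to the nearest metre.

Δφ = -33.69188° − -33.69600° = +0.00412°; Δλ = 142.26160° − 142.26300° = -0.00140°.
1° of latitude = 3600 × 30.92 = 111312 m.
ΔN = Δφ × 111312 = 458.6 m; ΔE = Δλ × 111312 × cos(-33.69600°) = -0.00140 × 111312 × 0.831993 = -129.7 m.
Distance = √(ΔE² + ΔN²) = √((-129.7)² + 458.6²) = 476.6 m.

477 m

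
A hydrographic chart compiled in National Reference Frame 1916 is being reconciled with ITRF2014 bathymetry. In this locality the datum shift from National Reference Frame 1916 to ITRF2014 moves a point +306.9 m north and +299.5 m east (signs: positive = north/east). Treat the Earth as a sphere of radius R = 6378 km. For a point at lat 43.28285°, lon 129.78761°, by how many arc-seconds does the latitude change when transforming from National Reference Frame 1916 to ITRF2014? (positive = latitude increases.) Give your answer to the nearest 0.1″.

Δφ = 9.9″

On a sphere of radius R, 1 rad of latitude = R, so Δφ = ΔN / R = 306.9 / 6378000 = 4.8119e-05 rad = 9.925″.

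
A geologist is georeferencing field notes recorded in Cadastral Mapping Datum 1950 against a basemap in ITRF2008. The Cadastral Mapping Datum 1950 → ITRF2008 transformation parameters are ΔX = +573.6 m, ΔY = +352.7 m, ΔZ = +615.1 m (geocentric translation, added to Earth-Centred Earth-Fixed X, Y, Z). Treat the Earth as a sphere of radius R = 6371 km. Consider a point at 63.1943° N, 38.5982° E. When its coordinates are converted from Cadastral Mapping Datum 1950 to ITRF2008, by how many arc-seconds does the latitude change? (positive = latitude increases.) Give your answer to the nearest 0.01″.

sin φ = 0.892541, cos φ = 0.450966, sin λ = 0.623855, cos λ = 0.781540.
North component: ΔN = −sin φ cos λ·ΔX − sin φ sin λ·ΔY + cos φ·ΔZ = −(0.892541)(0.781540)(573.6) − (0.892541)(0.623855)(352.7) + (0.450966)(615.1) = -319.12 m.
1° of latitude spans πR/180 = 111195 m, so Δφ = -319.12 / 111195 × 3600 = -10.332″.

Δφ = -10.33″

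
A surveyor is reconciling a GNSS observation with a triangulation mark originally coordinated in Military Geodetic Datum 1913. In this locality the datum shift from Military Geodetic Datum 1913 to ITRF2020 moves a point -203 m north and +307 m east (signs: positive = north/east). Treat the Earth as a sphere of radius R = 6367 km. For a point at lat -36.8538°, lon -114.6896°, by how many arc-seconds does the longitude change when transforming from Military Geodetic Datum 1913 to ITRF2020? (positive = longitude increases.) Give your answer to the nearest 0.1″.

Δλ = 12.4″

At latitude -36.8538°, cos φ = 0.800169.
One radian of longitude at latitude φ spans R cos φ, so Δλ = ΔE / (R cos φ) = 307.0 / (6367000 × 0.800169) = 6.0259e-05 rad = 12.429″.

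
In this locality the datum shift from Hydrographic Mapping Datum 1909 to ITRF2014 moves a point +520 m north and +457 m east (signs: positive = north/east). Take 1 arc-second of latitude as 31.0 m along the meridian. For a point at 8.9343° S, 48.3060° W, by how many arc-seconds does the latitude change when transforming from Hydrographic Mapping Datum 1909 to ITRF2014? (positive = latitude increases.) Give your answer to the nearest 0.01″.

Δφ = 16.77″

1″ of latitude = 31.00 m, so Δφ = 520.0 / 31.00 = 16.774″.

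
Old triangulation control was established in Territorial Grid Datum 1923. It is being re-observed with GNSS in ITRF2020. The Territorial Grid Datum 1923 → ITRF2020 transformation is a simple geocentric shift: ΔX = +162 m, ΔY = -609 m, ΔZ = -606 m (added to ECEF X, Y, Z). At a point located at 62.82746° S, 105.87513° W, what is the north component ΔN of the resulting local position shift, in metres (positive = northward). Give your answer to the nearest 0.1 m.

At φ = -62.82746°, λ = -105.87513°: sin φ = -0.889635, cos φ = 0.456672, sin λ = -0.961860, cos λ = -0.273542.
ΔN = −sin φ cos λ·ΔX − sin φ sin λ·ΔY + cos φ·ΔZ = −(-0.889635)(-0.273542)(162) − (-0.889635)(-0.961860)(-609) + (0.456672)(-606) = 204.96 m.

ΔN = 205.0 m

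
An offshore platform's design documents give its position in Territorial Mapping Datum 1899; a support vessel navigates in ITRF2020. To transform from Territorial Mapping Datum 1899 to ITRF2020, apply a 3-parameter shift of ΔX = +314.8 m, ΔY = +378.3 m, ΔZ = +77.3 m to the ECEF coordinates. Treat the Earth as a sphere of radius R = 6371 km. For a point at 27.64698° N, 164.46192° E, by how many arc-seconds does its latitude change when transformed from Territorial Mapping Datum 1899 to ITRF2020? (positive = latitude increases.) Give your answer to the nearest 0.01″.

Δφ = 5.25″

sin φ = 0.464023, cos φ = 0.885823, sin λ = 0.267879, cos λ = -0.963453.
North component: ΔN = −sin φ cos λ·ΔX − sin φ sin λ·ΔY + cos φ·ΔZ = −(0.464023)(-0.963453)(314.8) − (0.464023)(0.267879)(378.3) + (0.885823)(77.3) = 162.19 m.
1° of latitude spans πR/180 = 111195 m, so Δφ = 162.19 / 111195 × 3600 = 5.251″.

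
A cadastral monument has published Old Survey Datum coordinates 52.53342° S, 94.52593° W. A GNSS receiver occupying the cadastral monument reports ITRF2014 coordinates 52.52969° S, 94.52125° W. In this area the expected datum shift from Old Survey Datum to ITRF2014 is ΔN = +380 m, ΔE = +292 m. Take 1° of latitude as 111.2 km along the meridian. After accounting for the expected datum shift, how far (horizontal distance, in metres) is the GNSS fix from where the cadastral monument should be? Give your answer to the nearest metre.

43 m

Observed coordinate differences: Δφ = +0.00373°, Δλ = +0.00468°.
Converting to metres (1° lat = 111200 m, cos φ = 0.608299): observed ΔN = 414.8 m, observed ΔE = 316.6 m.
Subtracting the expected shift leaves a residual of 414.8 − (380) = 34.8 m north and 316.6 − (292) = 24.6 m east.
Residual distance = √(34.8² + 24.6²) = 42.6 m.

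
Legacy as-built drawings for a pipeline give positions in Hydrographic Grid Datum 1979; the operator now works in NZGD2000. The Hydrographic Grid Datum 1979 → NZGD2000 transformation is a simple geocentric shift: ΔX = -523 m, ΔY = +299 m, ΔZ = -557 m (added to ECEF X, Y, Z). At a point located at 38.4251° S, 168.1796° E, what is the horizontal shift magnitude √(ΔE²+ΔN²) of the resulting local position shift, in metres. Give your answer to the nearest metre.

202 m

At φ = -38.4251°, λ = 168.1796°: sin φ = -0.621491, cos φ = 0.783421, sin λ = 0.204845, cos λ = -0.978795.
ΔE = −sin λ·ΔX + cos λ·ΔY = −(0.204845)·(-523) + (-0.978795)·(299) = -185.53 m.
ΔN = −sin φ cos λ·ΔX − sin φ sin λ·ΔY + cos φ·ΔZ = −(-0.621491)(-0.978795)(-523) − (-0.621491)(0.204845)(299) + (0.783421)(-557) = -80.15 m.
Horizontal magnitude = √(ΔE² + ΔN²) = √((-185.53)² + (-80.15)²) = 202.10 m.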